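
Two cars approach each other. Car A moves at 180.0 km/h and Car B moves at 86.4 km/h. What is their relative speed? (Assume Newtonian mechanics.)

v_rel = v_A + v_B = 180.0 + 86.4 = 266.4 km/h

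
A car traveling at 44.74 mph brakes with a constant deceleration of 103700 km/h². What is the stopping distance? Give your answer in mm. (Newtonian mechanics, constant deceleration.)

v₀ = 44.74 mph × 0.44704 = 20.0006 m/s
a = 103700 km/h² × 7.716049382716049e-05 = 8.00154 m/s²
d = v₀² / (2a) = 20.0006² / (2 × 8.00154) = 400.024 / 16.0031 = 24.9967 m
d = 24.9967 m / 0.001 = 25000 mm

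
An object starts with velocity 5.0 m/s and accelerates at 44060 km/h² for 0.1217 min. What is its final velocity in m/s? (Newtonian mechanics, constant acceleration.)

a = 44060 km/h² × 7.716049382716049e-05 = 3.39969 m/s²
t = 0.1217 min × 60.0 = 7.302 s
v = v₀ + a × t = 5.0 + 3.39969 × 7.302 = 29.82 m/s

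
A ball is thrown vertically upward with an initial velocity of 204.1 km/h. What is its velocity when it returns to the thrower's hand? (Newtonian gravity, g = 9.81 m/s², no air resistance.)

By conservation of energy (no air resistance), the ball returns to the throw height with the same speed as launch, but directed downward.
|v_ground| = v₀ = 204.1 km/h
v_ground = 204.1 km/h (downward)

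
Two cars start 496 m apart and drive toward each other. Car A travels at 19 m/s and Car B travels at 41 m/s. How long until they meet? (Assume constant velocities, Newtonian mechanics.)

Combined speed: v_combined = 19 + 41 = 60 m/s
Time to meet: t = d/v_combined = 496/60 = 8.27 s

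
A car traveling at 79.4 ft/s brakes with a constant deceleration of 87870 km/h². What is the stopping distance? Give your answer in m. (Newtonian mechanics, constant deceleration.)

v₀ = 79.4 ft/s × 0.3048 = 24.2011 m/s
a = 87870 km/h² × 7.716049382716049e-05 = 6.78009 m/s²
d = v₀² / (2a) = 24.2011² / (2 × 6.78009) = 585.693 / 13.5602 = 43.19 m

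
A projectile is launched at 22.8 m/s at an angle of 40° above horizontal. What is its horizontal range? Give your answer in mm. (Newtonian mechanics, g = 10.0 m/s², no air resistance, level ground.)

R = v₀² × sin(2θ) / g = 22.8² × sin(2 × 40°) / 10.0 = 519.84 × 0.984808 / 10.0 = 51.1943 m
R = 51.1943 m / 0.001 = 51190 mm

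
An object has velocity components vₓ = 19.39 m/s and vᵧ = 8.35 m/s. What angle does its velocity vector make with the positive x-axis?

θ = arctan(vᵧ/vₓ) = arctan(8.35/19.39) = 23.3°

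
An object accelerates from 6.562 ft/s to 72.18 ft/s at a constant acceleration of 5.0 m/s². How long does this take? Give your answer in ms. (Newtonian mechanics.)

v₀ = 6.562 ft/s × 0.3048 = 2.0001 m/s
v = 72.18 ft/s × 0.3048 = 22.0005 m/s
t = (v - v₀) / a = (22.0005 - 2.0001) / 5.0 = 4.00008 s
t = 4.00008 s / 0.001 = 4000 ms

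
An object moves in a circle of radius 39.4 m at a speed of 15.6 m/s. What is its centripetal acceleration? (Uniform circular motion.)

a_c = v²/r = 15.6²/39.4 = 243.36/39.4 = 6.18 m/s²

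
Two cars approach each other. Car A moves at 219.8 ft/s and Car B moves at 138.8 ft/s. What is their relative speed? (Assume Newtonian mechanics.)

v_rel = v_A + v_B = 219.8 + 138.8 = 358.6 ft/s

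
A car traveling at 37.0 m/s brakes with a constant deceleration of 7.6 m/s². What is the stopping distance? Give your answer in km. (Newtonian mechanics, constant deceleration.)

d = v₀² / (2a) = 37.0² / (2 × 7.6) = 1369.0 / 15.2 = 90.0658 m
d = 90.0658 m / 1000.0 = 0.09007 km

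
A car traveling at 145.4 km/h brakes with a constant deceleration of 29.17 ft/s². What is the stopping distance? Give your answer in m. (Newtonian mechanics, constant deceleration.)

v₀ = 145.4 km/h × 0.2777777777777778 = 40.3889 m/s
a = 29.17 ft/s² × 0.3048 = 8.89102 m/s²
d = v₀² / (2a) = 40.3889² / (2 × 8.89102) = 1631.26 / 17.782 = 91.74 m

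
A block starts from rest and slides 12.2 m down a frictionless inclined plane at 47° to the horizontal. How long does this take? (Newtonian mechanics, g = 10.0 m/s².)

a = g sin(θ) = 10.0 × sin(47°) = 7.3135 m/s²
t = √(2d/a) = √(2 × 12.2 / 7.3135) = 1.83 s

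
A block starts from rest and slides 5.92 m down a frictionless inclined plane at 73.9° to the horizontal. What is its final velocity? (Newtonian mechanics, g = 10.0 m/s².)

a = g sin(θ) = 10.0 × sin(73.9°) = 9.6078 m/s²
v = √(2ad) = √(2 × 9.6078 × 5.92) = 10.67 m/s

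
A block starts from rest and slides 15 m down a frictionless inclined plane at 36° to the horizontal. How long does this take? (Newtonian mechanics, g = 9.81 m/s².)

a = g sin(θ) = 9.81 × sin(36°) = 5.7662 m/s²
t = √(2d/a) = √(2 × 15 / 5.7662) = 2.28 s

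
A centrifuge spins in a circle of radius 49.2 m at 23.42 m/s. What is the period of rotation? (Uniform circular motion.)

T = 2πr/v = 2π×49.2/23.42 = 13.2 s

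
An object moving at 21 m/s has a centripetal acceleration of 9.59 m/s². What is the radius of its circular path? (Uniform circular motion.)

r = v²/a_c = 21²/9.59 = 45.99 m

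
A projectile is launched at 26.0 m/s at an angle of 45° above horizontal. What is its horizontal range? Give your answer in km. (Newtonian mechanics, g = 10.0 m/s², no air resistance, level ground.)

R = v₀² × sin(2θ) / g = 26.0² × sin(2 × 45°) / 10.0 = 676.0 × 1.0 / 10.0 = 67.6 m
R = 67.6 m / 1000.0 = 0.0676 km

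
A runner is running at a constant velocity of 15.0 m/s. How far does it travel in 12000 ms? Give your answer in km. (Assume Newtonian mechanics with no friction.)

t = 12000 ms × 0.001 = 12.0 s
d = v × t = 15.0 × 12.0 = 180.0 m
d = 180.0 m / 1000.0 = 0.18 km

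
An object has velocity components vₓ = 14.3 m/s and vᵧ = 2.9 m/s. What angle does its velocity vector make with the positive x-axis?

θ = arctan(vᵧ/vₓ) = arctan(2.9/14.3) = 11.46°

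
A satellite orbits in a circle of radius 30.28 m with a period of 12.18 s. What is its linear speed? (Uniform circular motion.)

v = 2πr/T = 2π×30.28/12.18 = 15.62 m/s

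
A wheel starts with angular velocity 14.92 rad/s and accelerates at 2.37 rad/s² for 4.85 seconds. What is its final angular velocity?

ω = ω₀ + αt = 14.92 + 2.37 × 4.85 = 26.41 rad/s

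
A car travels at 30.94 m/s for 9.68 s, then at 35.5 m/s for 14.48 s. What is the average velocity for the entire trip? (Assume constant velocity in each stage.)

d₁ = v₁t₁ = 30.94 × 9.68 = 299.4992 m
d₂ = v₂t₂ = 35.5 × 14.48 = 514.04 m
d_total = 813.5392 m, t_total = 24.16 s
v_avg = d_total/t_total = 813.5392/24.16 = 33.67 m/s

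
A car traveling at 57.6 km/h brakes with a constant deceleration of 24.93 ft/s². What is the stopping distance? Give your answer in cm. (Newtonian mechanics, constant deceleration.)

v₀ = 57.6 km/h × 0.2777777777777778 = 16.0 m/s
a = 24.93 ft/s² × 0.3048 = 7.59866 m/s²
d = v₀² / (2a) = 16.0² / (2 × 7.59866) = 256.0 / 15.1973 = 16.8451 m
d = 16.8451 m / 0.01 = 1685 cm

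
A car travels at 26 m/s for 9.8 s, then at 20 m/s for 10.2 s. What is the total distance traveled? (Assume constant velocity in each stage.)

d₁ = v₁t₁ = 26 × 9.8 = 254.8 m
d₂ = v₂t₂ = 20 × 10.2 = 204.0 m
d_total = 254.8 + 204.0 = 458.8 m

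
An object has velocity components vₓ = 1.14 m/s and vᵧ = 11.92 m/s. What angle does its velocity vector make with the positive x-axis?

θ = arctan(vᵧ/vₓ) = arctan(11.92/1.14) = 84.54°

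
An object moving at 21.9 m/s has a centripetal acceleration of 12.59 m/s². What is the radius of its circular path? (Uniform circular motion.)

r = v²/a_c = 21.9²/12.59 = 38.09 m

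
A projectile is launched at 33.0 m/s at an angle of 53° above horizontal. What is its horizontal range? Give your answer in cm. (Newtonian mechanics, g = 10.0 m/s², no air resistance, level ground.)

R = v₀² × sin(2θ) / g = 33.0² × sin(2 × 53°) / 10.0 = 1089.0 × 0.961262 / 10.0 = 104.681 m
R = 104.681 m / 0.01 = 10470 cm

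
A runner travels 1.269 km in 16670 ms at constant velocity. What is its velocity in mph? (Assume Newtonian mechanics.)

d = 1.269 km × 1000.0 = 1269.0 m
t = 16670 ms × 0.001 = 16.67 s
v = d / t = 1269.0 / 16.67 = 76.1248 m/s
v = 76.1248 m/s / 0.44704 = 170.3 mph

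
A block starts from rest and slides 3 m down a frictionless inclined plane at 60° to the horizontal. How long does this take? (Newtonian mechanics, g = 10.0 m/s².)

a = g sin(θ) = 10.0 × sin(60°) = 8.6603 m/s²
t = √(2d/a) = √(2 × 3 / 8.6603) = 0.83 s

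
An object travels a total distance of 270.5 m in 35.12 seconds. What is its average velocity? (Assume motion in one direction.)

v_avg = Δd / Δt = 270.5 / 35.12 = 7.7 m/s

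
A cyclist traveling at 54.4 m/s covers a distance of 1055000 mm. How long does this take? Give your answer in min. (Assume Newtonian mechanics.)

d = 1055000 mm × 0.001 = 1055.0 m
t = d / v = 1055.0 / 54.4 = 19.3934 s
t = 19.3934 s / 60.0 = 0.3232 min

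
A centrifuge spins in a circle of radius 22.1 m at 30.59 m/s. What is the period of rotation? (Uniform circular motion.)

T = 2πr/v = 2π×22.1/30.59 = 4.54 s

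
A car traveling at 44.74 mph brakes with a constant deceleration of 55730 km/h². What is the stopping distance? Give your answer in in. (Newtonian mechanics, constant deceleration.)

v₀ = 44.74 mph × 0.44704 = 20.0006 m/s
a = 55730 km/h² × 7.716049382716049e-05 = 4.30015 m/s²
d = v₀² / (2a) = 20.0006² / (2 × 4.30015) = 400.024 / 8.6003 = 46.5128 m
d = 46.5128 m / 0.0254 = 1831 in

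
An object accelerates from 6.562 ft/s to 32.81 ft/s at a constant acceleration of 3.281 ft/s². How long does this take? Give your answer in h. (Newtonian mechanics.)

v₀ = 6.562 ft/s × 0.3048 = 2.0001 m/s
v = 32.81 ft/s × 0.3048 = 10.0005 m/s
a = 3.281 ft/s² × 0.3048 = 1.00005 m/s²
t = (v - v₀) / a = (10.0005 - 2.0001) / 1.00005 = 8.0 s
t = 8.0 s / 3600.0 = 0.002222 h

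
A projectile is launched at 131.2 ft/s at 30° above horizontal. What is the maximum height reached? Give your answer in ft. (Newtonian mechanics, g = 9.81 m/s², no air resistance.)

v₀ = 131.2 ft/s × 0.3048 = 39.9898 m/s
H = v₀² × sin²(θ) / (2g) = 39.9898² × sin(30°)² / (2 × 9.81) = 1599.18 × 0.25 / 19.62 = 20.3769 m
H = 20.3769 m / 0.3048 = 66.85 ft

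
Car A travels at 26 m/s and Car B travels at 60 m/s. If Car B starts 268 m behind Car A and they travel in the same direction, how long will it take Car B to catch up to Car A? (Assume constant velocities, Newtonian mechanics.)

Relative speed: v_rel = 60 - 26 = 34 m/s
Time to catch: t = d₀/v_rel = 268/34 = 7.88 s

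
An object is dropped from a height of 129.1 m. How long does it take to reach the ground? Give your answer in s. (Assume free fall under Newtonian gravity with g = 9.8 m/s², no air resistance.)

t = √(2h/g) = √(2 × 129.1 / 9.8) = 5.133 s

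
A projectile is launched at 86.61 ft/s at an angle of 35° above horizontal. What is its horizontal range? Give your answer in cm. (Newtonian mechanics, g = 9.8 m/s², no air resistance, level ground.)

v₀ = 86.61 ft/s × 0.3048 = 26.3987 m/s
R = v₀² × sin(2θ) / g = 26.3987² × sin(2 × 35°) / 9.8 = 696.891 × 0.939693 / 9.8 = 66.8228 m
R = 66.8228 m / 0.01 = 6682 cm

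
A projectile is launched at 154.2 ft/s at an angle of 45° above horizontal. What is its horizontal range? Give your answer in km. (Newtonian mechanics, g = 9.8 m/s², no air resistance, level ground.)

v₀ = 154.2 ft/s × 0.3048 = 47.0002 m/s
R = v₀² × sin(2θ) / g = 47.0002² × sin(2 × 45°) / 9.8 = 2209.02 × 1.0 / 9.8 = 225.41 m
R = 225.41 m / 1000.0 = 0.2254 km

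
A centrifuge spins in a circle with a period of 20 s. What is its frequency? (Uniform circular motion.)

f = 1/T = 1/20 = 0.05 Hz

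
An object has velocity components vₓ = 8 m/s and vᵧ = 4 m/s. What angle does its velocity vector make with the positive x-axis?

θ = arctan(vᵧ/vₓ) = arctan(4/8) = 26.57°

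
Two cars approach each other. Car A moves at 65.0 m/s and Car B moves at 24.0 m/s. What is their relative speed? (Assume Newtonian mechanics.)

v_rel = v_A + v_B = 65.0 + 24.0 = 89.0 m/s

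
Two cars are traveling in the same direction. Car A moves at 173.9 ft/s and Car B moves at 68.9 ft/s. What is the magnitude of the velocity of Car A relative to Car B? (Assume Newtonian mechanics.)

v_rel = |v_A - v_B| = |173.9 - 68.9| = 105.0 ft/s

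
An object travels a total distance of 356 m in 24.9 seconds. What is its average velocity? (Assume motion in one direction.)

v_avg = Δd / Δt = 356 / 24.9 = 14.3 m/s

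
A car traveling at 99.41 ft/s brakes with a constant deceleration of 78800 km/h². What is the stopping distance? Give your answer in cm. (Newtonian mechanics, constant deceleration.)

v₀ = 99.41 ft/s × 0.3048 = 30.3002 m/s
a = 78800 km/h² × 7.716049382716049e-05 = 6.08025 m/s²
d = v₀² / (2a) = 30.3002² / (2 × 6.08025) = 918.102 / 12.1605 = 75.4987 m
d = 75.4987 m / 0.01 = 7550 cm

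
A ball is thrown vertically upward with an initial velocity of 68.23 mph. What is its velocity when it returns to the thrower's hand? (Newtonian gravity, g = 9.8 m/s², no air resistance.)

By conservation of energy (no air resistance), the ball returns to the throw height with the same speed as launch, but directed downward.
|v_ground| = v₀ = 68.23 mph
v_ground = 68.23 mph (downward)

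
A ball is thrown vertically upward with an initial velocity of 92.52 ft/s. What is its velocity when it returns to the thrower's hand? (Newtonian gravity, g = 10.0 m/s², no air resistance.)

By conservation of energy (no air resistance), the ball returns to the throw height with the same speed as launch, but directed downward.
|v_ground| = v₀ = 92.52 ft/s
v_ground = 92.52 ft/s (downward)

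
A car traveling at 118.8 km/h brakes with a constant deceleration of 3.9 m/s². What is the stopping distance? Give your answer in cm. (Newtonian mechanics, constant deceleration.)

v₀ = 118.8 km/h × 0.2777777777777778 = 33.0 m/s
d = v₀² / (2a) = 33.0² / (2 × 3.9) = 1089.0 / 7.8 = 139.615 m
d = 139.615 m / 0.01 = 13960 cm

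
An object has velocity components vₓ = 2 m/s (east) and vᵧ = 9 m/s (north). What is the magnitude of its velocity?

|v| = √(vₓ² + vᵧ²) = √(2² + 9²) = √(85) = 9.22 m/s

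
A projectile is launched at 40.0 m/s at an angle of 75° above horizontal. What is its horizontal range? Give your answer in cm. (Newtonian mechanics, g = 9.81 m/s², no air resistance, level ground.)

R = v₀² × sin(2θ) / g = 40.0² × sin(2 × 75°) / 9.81 = 1600.0 × 0.5 / 9.81 = 81.5494 m
R = 81.5494 m / 0.01 = 8155 cm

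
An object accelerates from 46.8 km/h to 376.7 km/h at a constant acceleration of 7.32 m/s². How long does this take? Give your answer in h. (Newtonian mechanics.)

v₀ = 46.8 km/h × 0.2777777777777778 = 13.0 m/s
v = 376.7 km/h × 0.2777777777777778 = 104.6389 m/s
t = (v - v₀) / a = (104.6389 - 13.0) / 7.32 = 12.51898 s
t = 12.51898 s / 3600.0 = 0.003477 h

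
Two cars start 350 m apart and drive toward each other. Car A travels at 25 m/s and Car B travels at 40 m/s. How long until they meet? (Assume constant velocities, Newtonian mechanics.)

Combined speed: v_combined = 25 + 40 = 65 m/s
Time to meet: t = d/v_combined = 350/65 = 5.38 s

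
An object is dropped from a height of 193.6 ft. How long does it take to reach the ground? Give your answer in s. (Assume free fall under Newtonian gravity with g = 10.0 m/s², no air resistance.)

h = 193.6 ft × 0.3048 = 59.0093 m
t = √(2h/g) = √(2 × 59.0093 / 10.0) = 3.435 s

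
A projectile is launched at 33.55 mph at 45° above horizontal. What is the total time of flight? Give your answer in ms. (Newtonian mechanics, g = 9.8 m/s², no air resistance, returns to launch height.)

v₀ = 33.55 mph × 0.44704 = 14.9982 m/s
T = 2 × v₀ × sin(θ) / g = 2 × 14.9982 × sin(45°) / 9.8 = 2 × 14.9982 × 0.707107 / 9.8 = 2.16435 s
T = 2.16435 s / 0.001 = 2164 ms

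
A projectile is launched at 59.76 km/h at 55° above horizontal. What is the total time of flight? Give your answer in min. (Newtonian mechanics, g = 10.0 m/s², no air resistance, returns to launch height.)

v₀ = 59.76 km/h × 0.2777777777777778 = 16.6 m/s
T = 2 × v₀ × sin(θ) / g = 2 × 16.6 × sin(55°) / 10.0 = 2 × 16.6 × 0.819152 / 10.0 = 2.71958 s
T = 2.71958 s / 60.0 = 0.04533 min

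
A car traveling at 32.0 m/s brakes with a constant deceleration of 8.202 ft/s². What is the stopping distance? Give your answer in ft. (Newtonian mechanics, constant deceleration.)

a = 8.202 ft/s² × 0.3048 = 2.49997 m/s²
d = v₀² / (2a) = 32.0² / (2 × 2.49997) = 1024.0 / 4.99994 = 204.802 m
d = 204.802 m / 0.3048 = 671.9 ft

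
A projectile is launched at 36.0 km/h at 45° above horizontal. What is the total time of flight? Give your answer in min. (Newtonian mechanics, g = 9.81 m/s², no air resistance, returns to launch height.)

v₀ = 36.0 km/h × 0.2777777777777778 = 10.0 m/s
T = 2 × v₀ × sin(θ) / g = 2 × 10.0 × sin(45°) / 9.81 = 2 × 10.0 × 0.707107 / 9.81 = 1.4416 s
T = 1.4416 s / 60.0 = 0.02403 min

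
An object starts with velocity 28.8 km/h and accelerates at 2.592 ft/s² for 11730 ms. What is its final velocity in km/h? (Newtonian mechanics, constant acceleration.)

v₀ = 28.8 km/h × 0.2777777777777778 = 8.0 m/s
a = 2.592 ft/s² × 0.3048 = 0.790042 m/s²
t = 11730 ms × 0.001 = 11.73 s
v = v₀ + a × t = 8.0 + 0.790042 × 11.73 = 17.2672 m/s
v = 17.2672 m/s / 0.2777777777777778 = 62.16 km/h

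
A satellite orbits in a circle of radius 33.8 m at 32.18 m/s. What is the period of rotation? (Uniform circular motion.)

T = 2πr/v = 2π×33.8/32.18 = 6.6 s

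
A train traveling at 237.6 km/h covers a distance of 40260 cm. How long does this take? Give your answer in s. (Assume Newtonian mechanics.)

d = 40260 cm × 0.01 = 402.6 m
v = 237.6 km/h × 0.2777777777777778 = 66.0 m/s
t = d / v = 402.6 / 66.0 = 6.1 s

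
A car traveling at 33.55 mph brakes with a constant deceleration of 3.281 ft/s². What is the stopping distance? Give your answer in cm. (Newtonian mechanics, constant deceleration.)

v₀ = 33.55 mph × 0.44704 = 14.9982 m/s
a = 3.281 ft/s² × 0.3048 = 1.00005 m/s²
d = v₀² / (2a) = 14.9982² / (2 × 1.00005) = 224.946 / 2.0001 = 112.467 m
d = 112.467 m / 0.01 = 11250 cm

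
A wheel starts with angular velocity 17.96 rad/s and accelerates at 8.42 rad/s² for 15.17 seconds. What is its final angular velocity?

ω = ω₀ + αt = 17.96 + 8.42 × 15.17 = 145.69 rad/s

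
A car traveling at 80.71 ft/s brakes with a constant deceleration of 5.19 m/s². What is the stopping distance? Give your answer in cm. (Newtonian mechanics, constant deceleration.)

v₀ = 80.71 ft/s × 0.3048 = 24.6004 m/s
d = v₀² / (2a) = 24.6004² / (2 × 5.19) = 605.18 / 10.38 = 58.3025 m
d = 58.3025 m / 0.01 = 5830 cm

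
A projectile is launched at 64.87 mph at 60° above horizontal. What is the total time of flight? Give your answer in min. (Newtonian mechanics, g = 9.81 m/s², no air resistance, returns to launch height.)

v₀ = 64.87 mph × 0.44704 = 28.9995 m/s
T = 2 × v₀ × sin(θ) / g = 2 × 28.9995 × sin(60°) / 9.81 = 2 × 28.9995 × 0.866025 / 9.81 = 5.12014 s
T = 5.12014 s / 60.0 = 0.08534 min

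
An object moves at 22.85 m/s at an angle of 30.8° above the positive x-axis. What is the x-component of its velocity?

vₓ = v cos(θ) = 22.85 × cos(30.8°) = 19.63 m/s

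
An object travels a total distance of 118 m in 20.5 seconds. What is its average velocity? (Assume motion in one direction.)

v_avg = Δd / Δt = 118 / 20.5 = 5.76 m/s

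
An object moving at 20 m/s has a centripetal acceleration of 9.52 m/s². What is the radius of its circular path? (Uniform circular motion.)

r = v²/a_c = 20²/9.52 = 42.02 m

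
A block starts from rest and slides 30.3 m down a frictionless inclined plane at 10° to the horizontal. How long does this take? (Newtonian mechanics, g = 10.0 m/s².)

a = g sin(θ) = 10.0 × sin(10°) = 1.7365 m/s²
t = √(2d/a) = √(2 × 30.3 / 1.7365) = 5.91 s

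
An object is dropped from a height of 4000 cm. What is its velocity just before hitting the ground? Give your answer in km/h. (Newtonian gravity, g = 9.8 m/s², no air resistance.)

h = 4000 cm × 0.01 = 40.0 m
v = √(2gh) = √(2 × 9.8 × 40.0) = 28.0 m/s
v = 28.0 m/s / 0.2777777777777778 = 100.8 km/h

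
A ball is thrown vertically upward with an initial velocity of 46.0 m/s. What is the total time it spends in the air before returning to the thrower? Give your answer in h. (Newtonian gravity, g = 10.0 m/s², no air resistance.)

t_total = 2 × v₀ / g = 2 × 46.0 / 10.0 = 9.2 s
t_total = 9.2 s / 3600.0 = 0.002556 h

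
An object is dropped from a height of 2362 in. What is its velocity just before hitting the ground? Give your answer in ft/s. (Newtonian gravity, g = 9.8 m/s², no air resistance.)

h = 2362 in × 0.0254 = 59.9948 m
v = √(2gh) = √(2 × 9.8 × 59.9948) = 34.2914 m/s
v = 34.2914 m/s / 0.3048 = 112.5 ft/s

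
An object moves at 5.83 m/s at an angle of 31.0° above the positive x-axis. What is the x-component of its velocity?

vₓ = v cos(θ) = 5.83 × cos(31.0°) = 5.0 m/s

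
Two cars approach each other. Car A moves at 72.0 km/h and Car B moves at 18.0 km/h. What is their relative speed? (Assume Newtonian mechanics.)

v_rel = v_A + v_B = 72.0 + 18.0 = 90.0 km/h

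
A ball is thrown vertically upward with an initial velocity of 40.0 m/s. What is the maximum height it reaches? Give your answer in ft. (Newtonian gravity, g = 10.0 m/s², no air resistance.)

h_max = v₀² / (2g) = 40.0² / (2 × 10.0) = 1600.0 / 20.0 = 80.0 m
h_max = 80.0 m / 0.3048 = 262.5 ft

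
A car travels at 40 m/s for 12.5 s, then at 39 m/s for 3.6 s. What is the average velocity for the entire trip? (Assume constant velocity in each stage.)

d₁ = v₁t₁ = 40 × 12.5 = 500.0 m
d₂ = v₂t₂ = 39 × 3.6 = 140.4 m
d_total = 640.4 m, t_total = 16.1 s
v_avg = d_total/t_total = 640.4/16.1 = 39.78 m/s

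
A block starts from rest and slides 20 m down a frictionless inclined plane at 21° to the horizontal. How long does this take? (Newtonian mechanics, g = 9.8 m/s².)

a = g sin(θ) = 9.8 × sin(21°) = 3.512 m/s²
t = √(2d/a) = √(2 × 20 / 3.512) = 3.37 s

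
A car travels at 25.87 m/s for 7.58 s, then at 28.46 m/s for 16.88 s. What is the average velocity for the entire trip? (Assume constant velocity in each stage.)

d₁ = v₁t₁ = 25.87 × 7.58 = 196.0946 m
d₂ = v₂t₂ = 28.46 × 16.88 = 480.4048 m
d_total = 676.4994 m, t_total = 24.46 s
v_avg = d_total/t_total = 676.4994/24.46 = 27.66 m/s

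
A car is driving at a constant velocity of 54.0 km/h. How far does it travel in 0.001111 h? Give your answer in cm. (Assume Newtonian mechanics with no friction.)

v = 54.0 km/h × 0.2777777777777778 = 15.0 m/s
t = 0.001111 h × 3600.0 = 3.9996 s
d = v × t = 15.0 × 3.9996 = 59.994 m
d = 59.994 m / 0.01 = 5999 cm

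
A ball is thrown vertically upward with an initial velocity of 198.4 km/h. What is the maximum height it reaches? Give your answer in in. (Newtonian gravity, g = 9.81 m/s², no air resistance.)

v₀ = 198.4 km/h × 0.2777777777777778 = 55.1111 m/s
h_max = v₀² / (2g) = 55.1111² / (2 × 9.81) = 3037.23 / 19.62 = 154.803 m
h_max = 154.803 m / 0.0254 = 6095 in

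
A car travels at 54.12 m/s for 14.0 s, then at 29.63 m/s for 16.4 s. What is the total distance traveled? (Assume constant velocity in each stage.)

d₁ = v₁t₁ = 54.12 × 14.0 = 757.68 m
d₂ = v₂t₂ = 29.63 × 16.4 = 485.932 m
d_total = 757.68 + 485.932 = 1243.61 m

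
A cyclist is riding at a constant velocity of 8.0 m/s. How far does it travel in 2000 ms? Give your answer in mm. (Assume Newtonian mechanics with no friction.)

t = 2000 ms × 0.001 = 2.0 s
d = v × t = 8.0 × 2.0 = 16.0 m
d = 16.0 m / 0.001 = 16000 mm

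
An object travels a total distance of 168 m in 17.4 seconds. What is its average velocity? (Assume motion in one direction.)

v_avg = Δd / Δt = 168 / 17.4 = 9.66 m/s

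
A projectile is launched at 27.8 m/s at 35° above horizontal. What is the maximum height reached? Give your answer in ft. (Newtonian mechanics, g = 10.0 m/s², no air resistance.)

H = v₀² × sin²(θ) / (2g) = 27.8² × sin(35°)² / (2 × 10.0) = 772.84 × 0.32899 / 20.0 = 12.7128 m
H = 12.7128 m / 0.3048 = 41.71 ft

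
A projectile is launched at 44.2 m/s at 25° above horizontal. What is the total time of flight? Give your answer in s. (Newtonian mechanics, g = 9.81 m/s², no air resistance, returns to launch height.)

T = 2 × v₀ × sin(θ) / g = 2 × 44.2 × sin(25°) / 9.81 = 2 × 44.2 × 0.422618 / 9.81 = 3.808 s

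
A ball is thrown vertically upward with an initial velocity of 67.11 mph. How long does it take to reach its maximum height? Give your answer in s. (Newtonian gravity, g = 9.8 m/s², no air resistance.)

v₀ = 67.11 mph × 0.44704 = 30.0009 m/s
t_up = v₀ / g = 30.0009 / 9.8 = 3.061 s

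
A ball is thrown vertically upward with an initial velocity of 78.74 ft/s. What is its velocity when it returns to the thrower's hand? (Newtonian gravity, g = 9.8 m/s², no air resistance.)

By conservation of energy (no air resistance), the ball returns to the throw height with the same speed as launch, but directed downward.
|v_ground| = v₀ = 78.74 ft/s
v_ground = 78.74 ft/s (downward)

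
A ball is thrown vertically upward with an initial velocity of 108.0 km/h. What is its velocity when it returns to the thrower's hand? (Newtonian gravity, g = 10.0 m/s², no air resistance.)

By conservation of energy (no air resistance), the ball returns to the throw height with the same speed as launch, but directed downward.
|v_ground| = v₀ = 108.0 km/h
v_ground = 108.0 km/h (downward)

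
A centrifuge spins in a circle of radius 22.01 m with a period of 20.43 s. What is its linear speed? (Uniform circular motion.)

v = 2πr/T = 2π×22.01/20.43 = 6.77 m/s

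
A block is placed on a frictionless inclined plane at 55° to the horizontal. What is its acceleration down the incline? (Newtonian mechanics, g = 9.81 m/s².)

a = g sin(θ) = 9.81 × sin(55°) = 9.81 × 0.8192 = 8.04 m/s²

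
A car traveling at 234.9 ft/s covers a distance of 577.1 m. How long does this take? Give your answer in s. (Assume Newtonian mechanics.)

v = 234.9 ft/s × 0.3048 = 71.5975 m/s
t = d / v = 577.1 / 71.5975 = 8.06 s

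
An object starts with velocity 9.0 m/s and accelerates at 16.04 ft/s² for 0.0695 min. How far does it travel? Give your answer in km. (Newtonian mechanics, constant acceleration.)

a = 16.04 ft/s² × 0.3048 = 4.88899 m/s²
t = 0.0695 min × 60.0 = 4.17 s
d = v₀ × t + ½ × a × t² = 9.0 × 4.17 + 0.5 × 4.88899 × 4.17² = 80.0371 m
d = 80.0371 m / 1000.0 = 0.08004 km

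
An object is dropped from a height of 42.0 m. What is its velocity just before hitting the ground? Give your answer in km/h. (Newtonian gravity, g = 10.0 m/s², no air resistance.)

v = √(2gh) = √(2 × 10.0 × 42.0) = 28.9828 m/s
v = 28.9828 m/s / 0.2777777777777778 = 104.3 km/h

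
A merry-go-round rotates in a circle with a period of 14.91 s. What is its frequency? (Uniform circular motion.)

f = 1/T = 1/14.91 = 0.0671 Hz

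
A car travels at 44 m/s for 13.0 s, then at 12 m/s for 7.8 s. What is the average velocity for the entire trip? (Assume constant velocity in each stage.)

d₁ = v₁t₁ = 44 × 13.0 = 572.0 m
d₂ = v₂t₂ = 12 × 7.8 = 93.6 m
d_total = 665.6 m, t_total = 20.8 s
v_avg = d_total/t_total = 665.6/20.8 = 32.0 m/s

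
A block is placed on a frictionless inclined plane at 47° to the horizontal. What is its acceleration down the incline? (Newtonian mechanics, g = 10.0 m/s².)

a = g sin(θ) = 10.0 × sin(47°) = 10.0 × 0.7314 = 7.31 m/s²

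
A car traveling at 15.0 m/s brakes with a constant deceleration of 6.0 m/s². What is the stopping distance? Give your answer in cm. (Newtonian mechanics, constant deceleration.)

d = v₀² / (2a) = 15.0² / (2 × 6.0) = 225.0 / 12.0 = 18.75 m
d = 18.75 m / 0.01 = 1875 cm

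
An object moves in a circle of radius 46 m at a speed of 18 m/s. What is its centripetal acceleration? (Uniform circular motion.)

a_c = v²/r = 18²/46 = 324/46 = 7.04 m/s²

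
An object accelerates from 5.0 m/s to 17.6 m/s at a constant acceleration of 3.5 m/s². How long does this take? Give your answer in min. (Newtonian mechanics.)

t = (v - v₀) / a = (17.6 - 5.0) / 3.5 = 3.6 s
t = 3.6 s / 60.0 = 0.06 min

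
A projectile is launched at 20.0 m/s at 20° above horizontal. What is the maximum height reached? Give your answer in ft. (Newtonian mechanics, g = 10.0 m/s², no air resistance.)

H = v₀² × sin²(θ) / (2g) = 20.0² × sin(20°)² / (2 × 10.0) = 400.0 × 0.116978 / 20.0 = 2.33956 m
H = 2.33956 m / 0.3048 = 7.676 ft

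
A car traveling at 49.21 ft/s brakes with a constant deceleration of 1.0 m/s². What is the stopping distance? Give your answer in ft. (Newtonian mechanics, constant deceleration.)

v₀ = 49.21 ft/s × 0.3048 = 14.9992 m/s
d = v₀² / (2a) = 14.9992² / (2 × 1.0) = 224.976 / 2.0 = 112.488 m
d = 112.488 m / 0.3048 = 369.1 ft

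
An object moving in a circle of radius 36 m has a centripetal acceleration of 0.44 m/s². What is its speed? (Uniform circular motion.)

v = √(a_c × r) = √(0.44 × 36) = 3.98 m/s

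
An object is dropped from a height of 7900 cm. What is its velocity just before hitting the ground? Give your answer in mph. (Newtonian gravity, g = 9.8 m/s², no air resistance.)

h = 7900 cm × 0.01 = 79.0 m
v = √(2gh) = √(2 × 9.8 × 79.0) = 39.3497 m/s
v = 39.3497 m/s / 0.44704 = 88.02 mph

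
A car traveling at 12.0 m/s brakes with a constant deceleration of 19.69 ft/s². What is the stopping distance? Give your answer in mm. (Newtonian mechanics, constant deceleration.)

a = 19.69 ft/s² × 0.3048 = 6.00151 m/s²
d = v₀² / (2a) = 12.0² / (2 × 6.00151) = 144.0 / 12.003 = 11.997 m
d = 11.997 m / 0.001 = 12000 mm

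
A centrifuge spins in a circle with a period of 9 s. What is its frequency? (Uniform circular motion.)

f = 1/T = 1/9 = 0.1111 Hz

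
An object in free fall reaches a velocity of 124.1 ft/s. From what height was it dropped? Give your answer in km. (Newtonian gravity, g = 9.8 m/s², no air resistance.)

v = 124.1 ft/s × 0.3048 = 37.8257 m/s
h = v² / (2g) = 37.8257² / (2 × 9.8) = 72.9992 m
h = 72.9992 m / 1000.0 = 0.073 km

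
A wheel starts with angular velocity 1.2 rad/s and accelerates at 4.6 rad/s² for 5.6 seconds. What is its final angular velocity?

ω = ω₀ + αt = 1.2 + 4.6 × 5.6 = 26.96 rad/s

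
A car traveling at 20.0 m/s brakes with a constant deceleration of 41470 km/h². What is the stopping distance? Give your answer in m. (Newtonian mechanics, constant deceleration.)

a = 41470 km/h² × 7.716049382716049e-05 = 3.19985 m/s²
d = v₀² / (2a) = 20.0² / (2 × 3.19985) = 400.0 / 6.3997 = 62.5 m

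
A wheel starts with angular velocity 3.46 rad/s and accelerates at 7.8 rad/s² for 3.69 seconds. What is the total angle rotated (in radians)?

θ = ω₀t + ½αt² = 3.46×3.69 + ½×7.8×3.69² = 65.87 rad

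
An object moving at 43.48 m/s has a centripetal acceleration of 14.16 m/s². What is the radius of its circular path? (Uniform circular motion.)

r = v²/a_c = 43.48²/14.16 = 133.51 m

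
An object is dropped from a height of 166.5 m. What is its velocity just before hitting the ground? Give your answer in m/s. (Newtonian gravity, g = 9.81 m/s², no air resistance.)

v = √(2gh) = √(2 × 9.81 × 166.5) = 57.16 m/s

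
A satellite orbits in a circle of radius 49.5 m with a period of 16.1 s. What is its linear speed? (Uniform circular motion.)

v = 2πr/T = 2π×49.5/16.1 = 19.32 m/s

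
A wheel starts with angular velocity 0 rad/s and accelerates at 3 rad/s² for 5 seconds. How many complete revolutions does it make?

θ = ω₀t + ½αt² = 0×5 + ½×3×5² = 37.5 rad
Total revolutions = θ/(2π) = 37.5/(2π) = 5.97
Complete revolutions = ⌊5.97⌋ = 5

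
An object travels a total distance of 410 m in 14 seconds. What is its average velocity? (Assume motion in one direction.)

v_avg = Δd / Δt = 410 / 14 = 29.29 m/s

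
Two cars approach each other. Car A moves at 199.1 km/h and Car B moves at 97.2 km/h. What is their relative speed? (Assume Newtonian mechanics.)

v_rel = v_A + v_B = 199.1 + 97.2 = 296.3 km/h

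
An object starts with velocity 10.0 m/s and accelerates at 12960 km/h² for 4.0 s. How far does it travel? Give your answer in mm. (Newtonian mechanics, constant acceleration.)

a = 12960 km/h² × 7.716049382716049e-05 = 1.0 m/s²
d = v₀ × t + ½ × a × t² = 10.0 × 4.0 + 0.5 × 1.0 × 4.0² = 48.0 m
d = 48.0 m / 0.001 = 48000 mm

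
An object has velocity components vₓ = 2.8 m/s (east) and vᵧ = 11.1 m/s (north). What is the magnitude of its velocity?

|v| = √(vₓ² + vᵧ²) = √(2.8² + 11.1²) = √(131.05) = 11.45 m/s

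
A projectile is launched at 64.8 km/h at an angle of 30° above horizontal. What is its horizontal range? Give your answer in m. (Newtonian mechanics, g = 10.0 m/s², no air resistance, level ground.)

v₀ = 64.8 km/h × 0.2777777777777778 = 18.0 m/s
R = v₀² × sin(2θ) / g = 18.0² × sin(2 × 30°) / 10.0 = 324.0 × 0.866025 / 10.0 = 28.06 m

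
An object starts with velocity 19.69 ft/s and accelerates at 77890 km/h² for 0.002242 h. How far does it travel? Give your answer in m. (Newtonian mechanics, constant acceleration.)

v₀ = 19.69 ft/s × 0.3048 = 6.00151 m/s
a = 77890 km/h² × 7.716049382716049e-05 = 6.01003 m/s²
t = 0.002242 h × 3600.0 = 8.0712 s
d = v₀ × t + ½ × a × t² = 6.00151 × 8.0712 + 0.5 × 6.01003 × 8.0712² = 244.2 m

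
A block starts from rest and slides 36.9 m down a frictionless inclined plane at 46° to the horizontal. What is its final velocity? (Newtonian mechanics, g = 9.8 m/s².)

a = g sin(θ) = 9.8 × sin(46°) = 7.0495 m/s²
v = √(2ad) = √(2 × 7.0495 × 36.9) = 22.81 m/s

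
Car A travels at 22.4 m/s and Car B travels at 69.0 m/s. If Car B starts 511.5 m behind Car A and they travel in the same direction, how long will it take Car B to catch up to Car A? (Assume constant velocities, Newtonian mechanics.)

Relative speed: v_rel = 69.0 - 22.4 = 46.6 m/s
Time to catch: t = d₀/v_rel = 511.5/46.6 = 10.98 s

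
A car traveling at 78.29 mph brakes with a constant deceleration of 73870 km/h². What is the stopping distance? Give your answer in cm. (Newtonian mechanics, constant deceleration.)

v₀ = 78.29 mph × 0.44704 = 34.9988 m/s
a = 73870 km/h² × 7.716049382716049e-05 = 5.69985 m/s²
d = v₀² / (2a) = 34.9988² / (2 × 5.69985) = 1224.92 / 11.3997 = 107.452 m
d = 107.452 m / 0.01 = 10750 cm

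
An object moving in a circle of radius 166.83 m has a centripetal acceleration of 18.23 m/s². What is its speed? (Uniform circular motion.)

v = √(a_c × r) = √(18.23 × 166.83) = 55.15 m/s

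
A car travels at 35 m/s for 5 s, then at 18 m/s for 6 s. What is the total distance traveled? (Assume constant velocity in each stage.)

d₁ = v₁t₁ = 35 × 5 = 175 m
d₂ = v₂t₂ = 18 × 6 = 108 m
d_total = 175 + 108 = 283 m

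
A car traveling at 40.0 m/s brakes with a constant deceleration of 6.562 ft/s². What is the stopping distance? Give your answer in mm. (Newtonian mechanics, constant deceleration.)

a = 6.562 ft/s² × 0.3048 = 2.0001 m/s²
d = v₀² / (2a) = 40.0² / (2 × 2.0001) = 1600.0 / 4.0002 = 399.98 m
d = 399.98 m / 0.001 = 400000 mm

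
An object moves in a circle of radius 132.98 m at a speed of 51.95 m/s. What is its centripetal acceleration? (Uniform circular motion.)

a_c = v²/r = 51.95²/132.98 = 2698.8025/132.98 = 20.29 m/s²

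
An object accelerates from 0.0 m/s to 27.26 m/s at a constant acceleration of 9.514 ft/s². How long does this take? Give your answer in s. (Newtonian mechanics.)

a = 9.514 ft/s² × 0.3048 = 2.89987 m/s²
t = (v - v₀) / a = (27.26 - 0.0) / 2.89987 = 9.4 s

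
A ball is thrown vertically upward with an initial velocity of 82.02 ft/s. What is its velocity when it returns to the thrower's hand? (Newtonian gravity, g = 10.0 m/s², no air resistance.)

By conservation of energy (no air resistance), the ball returns to the throw height with the same speed as launch, but directed downward.
|v_ground| = v₀ = 82.02 ft/s
v_ground = 82.02 ft/s (downward)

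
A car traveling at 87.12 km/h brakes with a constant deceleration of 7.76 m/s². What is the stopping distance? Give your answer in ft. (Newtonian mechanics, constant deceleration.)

v₀ = 87.12 km/h × 0.2777777777777778 = 24.2 m/s
d = v₀² / (2a) = 24.2² / (2 × 7.76) = 585.64 / 15.52 = 37.7345 m
d = 37.7345 m / 0.3048 = 123.8 ft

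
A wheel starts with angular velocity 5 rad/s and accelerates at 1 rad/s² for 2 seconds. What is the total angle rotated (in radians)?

θ = ω₀t + ½αt² = 5×2 + ½×1×2² = 12.0 rad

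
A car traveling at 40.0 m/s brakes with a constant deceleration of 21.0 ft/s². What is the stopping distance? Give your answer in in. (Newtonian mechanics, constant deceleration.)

a = 21.0 ft/s² × 0.3048 = 6.4008 m/s²
d = v₀² / (2a) = 40.0² / (2 × 6.4008) = 1600.0 / 12.8016 = 124.984 m
d = 124.984 m / 0.0254 = 4921 in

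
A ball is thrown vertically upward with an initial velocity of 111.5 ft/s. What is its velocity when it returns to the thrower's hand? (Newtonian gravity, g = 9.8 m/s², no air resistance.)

By conservation of energy (no air resistance), the ball returns to the throw height with the same speed as launch, but directed downward.
|v_ground| = v₀ = 111.5 ft/s
v_ground = 111.5 ft/s (downward)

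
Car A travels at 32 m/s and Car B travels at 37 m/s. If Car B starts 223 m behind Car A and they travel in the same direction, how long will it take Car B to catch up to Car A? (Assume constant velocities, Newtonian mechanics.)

Relative speed: v_rel = 37 - 32 = 5 m/s
Time to catch: t = d₀/v_rel = 223/5 = 44.6 s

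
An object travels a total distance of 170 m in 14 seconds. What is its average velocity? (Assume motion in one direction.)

v_avg = Δd / Δt = 170 / 14 = 12.14 m/s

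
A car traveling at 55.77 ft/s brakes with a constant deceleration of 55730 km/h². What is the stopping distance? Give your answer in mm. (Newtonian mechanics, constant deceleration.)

v₀ = 55.77 ft/s × 0.3048 = 16.9987 m/s
a = 55730 km/h² × 7.716049382716049e-05 = 4.30015 m/s²
d = v₀² / (2a) = 16.9987² / (2 × 4.30015) = 288.956 / 8.6003 = 33.5984 m
d = 33.5984 m / 0.001 = 33600 mm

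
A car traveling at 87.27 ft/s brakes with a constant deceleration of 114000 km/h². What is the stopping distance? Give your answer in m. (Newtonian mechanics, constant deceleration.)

v₀ = 87.27 ft/s × 0.3048 = 26.5999 m/s
a = 114000 km/h² × 7.716049382716049e-05 = 8.7963 m/s²
d = v₀² / (2a) = 26.5999² / (2 × 8.7963) = 707.555 / 17.5926 = 40.22 m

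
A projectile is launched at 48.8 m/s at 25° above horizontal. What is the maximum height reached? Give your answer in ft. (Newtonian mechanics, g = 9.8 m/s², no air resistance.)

H = v₀² × sin²(θ) / (2g) = 48.8² × sin(25°)² / (2 × 9.8) = 2381.44 × 0.178606 / 19.6 = 21.701 m
H = 21.701 m / 0.3048 = 71.2 ft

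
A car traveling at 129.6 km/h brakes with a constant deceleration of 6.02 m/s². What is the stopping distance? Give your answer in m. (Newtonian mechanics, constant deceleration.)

v₀ = 129.6 km/h × 0.2777777777777778 = 36.0 m/s
d = v₀² / (2a) = 36.0² / (2 × 6.02) = 1296.0 / 12.04 = 107.6 m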